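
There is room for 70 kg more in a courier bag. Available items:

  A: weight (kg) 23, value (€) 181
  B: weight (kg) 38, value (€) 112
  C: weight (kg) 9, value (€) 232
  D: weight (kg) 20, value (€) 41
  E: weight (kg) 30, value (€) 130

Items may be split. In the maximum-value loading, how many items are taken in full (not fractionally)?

3

Sort by value per unit weight and fill in that order.
Ratios (sorted): C 25.78, A 7.87, E 4.33, B 2.95, D 2.05
take C (9 @ 232); take A (23 @ 181); take E (30 @ 130); take 8/38 of B → 23.58. Capacity used 70/70.
3 item(s) taken whole; one partial (take 8/38 of B).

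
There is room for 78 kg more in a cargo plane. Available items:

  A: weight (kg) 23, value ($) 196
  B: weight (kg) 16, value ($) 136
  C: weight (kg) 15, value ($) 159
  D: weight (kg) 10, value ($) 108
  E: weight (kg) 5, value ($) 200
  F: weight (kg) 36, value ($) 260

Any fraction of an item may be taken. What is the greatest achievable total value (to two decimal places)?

864.00

Sort by value per unit weight and fill in that order.
Ratios (sorted): E 40.00, D 10.80, C 10.60, A 8.52, B 8.50, F 7.22
take E (5 @ 200); take D (10 @ 108); take C (15 @ 159); take A (23 @ 196); take B (16 @ 136); take 9/36 of F → 65.00. Capacity used 78/78.
Total value = 864.00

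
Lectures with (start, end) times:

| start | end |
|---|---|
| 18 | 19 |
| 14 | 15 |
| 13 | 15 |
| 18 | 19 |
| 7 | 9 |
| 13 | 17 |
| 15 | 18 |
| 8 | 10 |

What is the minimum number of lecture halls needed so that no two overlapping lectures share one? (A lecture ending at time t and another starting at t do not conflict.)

Count concurrent intervals with a sweep; the peak is the room count.
starts: [7, 8, 13, 13, 14, 15, 18, 18]
ends:   [9, 10, 15, 15, 17, 18, 19, 19]
s7→1 s8→2 e9→1 e10→0 s13→1 s13→2 s14→3  — peak 3.

3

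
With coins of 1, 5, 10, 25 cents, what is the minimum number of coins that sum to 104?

Use the largest denomination that fits, subtract, and repeat.
104 = 4×25 + 4×1
Total coins = 4 + 4 = 8

8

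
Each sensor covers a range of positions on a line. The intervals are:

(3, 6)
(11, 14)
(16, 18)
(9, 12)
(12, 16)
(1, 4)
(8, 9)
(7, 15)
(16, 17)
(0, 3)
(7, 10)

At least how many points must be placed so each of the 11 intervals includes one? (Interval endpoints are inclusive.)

Process intervals by earliest right end; each time one isn't hit yet, stab at its right endpoint.
By right end: [0,3]  [1,4]  [3,6]  [8,9]  [7,10]  [9,12]  [11,14]  [7,15]  [12,16]  [16,17]  [16,18]
[0,3] uncovered → point at 3; [8,9] uncovered → point at 9; [11,14] uncovered → point at 14; [16,17] uncovered → point at 17.
Points: 3, 9, 14, 17 (4 total).

4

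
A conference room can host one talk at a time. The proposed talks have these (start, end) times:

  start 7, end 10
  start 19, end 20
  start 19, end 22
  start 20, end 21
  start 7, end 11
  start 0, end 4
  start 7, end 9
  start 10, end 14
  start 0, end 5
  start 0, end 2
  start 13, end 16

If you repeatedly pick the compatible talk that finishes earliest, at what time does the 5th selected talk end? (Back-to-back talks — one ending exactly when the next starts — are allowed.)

21

Sort by end time and greedily take each interval whose start is ≥ the last chosen end.
Sorted by end: (0,2)  (0,4)  (0,5)  (7,9)  (7,10)  (7,11)  (10,14)  (13,16)  (19,20)  (20,21)  (19,22)
take (0,2); take (7,9); skip (7,10); take (10,14); take (19,20); take (20,21).
Selected: (0,2) (7,9) (10,14) (19,20) (20,21)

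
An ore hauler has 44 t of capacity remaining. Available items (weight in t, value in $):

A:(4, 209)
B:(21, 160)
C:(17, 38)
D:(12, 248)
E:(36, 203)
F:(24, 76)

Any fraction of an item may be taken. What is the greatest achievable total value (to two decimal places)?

656.47

Order: A (209/4=52.25) > D (248/12=20.67) > B (160/21=7.62) > E (203/36=5.64) > F (76/24=3.17) > C (38/17=2.24)
Fill: take A (4 @ 209) → take D (12 @ 248) → take B (21 @ 160) → take 7/36 of E → 39.47; 44/44 used.
Total value = 656.47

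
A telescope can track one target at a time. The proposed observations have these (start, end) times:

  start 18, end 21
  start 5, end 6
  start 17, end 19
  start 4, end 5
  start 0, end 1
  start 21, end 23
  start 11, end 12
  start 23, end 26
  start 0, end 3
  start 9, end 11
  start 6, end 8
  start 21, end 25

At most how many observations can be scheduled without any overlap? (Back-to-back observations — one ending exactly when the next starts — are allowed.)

9

By end time: (0,1), (0,3), (4,5), (5,6), (6,8), (9,11), (11,12), (17,19), (18,21), (21,23), (21,25), (23,26).
Pick (0,1); next start ≥ 1 → (4,5); next start ≥ 5 → (5,6); next start ≥ 6 → (6,8); next start ≥ 8 → (9,11); next start ≥ 11 → (11,12); next start ≥ 12 → (17,19); next start ≥ 19 → (21,23); next start ≥ 23 → (23,26).
Selected 9 observations.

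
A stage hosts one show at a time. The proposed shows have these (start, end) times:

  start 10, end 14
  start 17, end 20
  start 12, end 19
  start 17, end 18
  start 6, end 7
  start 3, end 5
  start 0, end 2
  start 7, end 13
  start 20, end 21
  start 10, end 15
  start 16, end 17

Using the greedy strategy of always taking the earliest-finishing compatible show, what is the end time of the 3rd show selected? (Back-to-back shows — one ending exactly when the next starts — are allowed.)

7

Greedy by earliest finish: after sorting by end time, pick each interval compatible with the last pick.
By end time: (0,2), (3,5), (6,7), (7,13), (10,14), (10,15), (16,17), (17,18), (12,19), (17,20), (20,21).
Pick (0,2); next start ≥ 2 → (3,5); next start ≥ 5 → (6,7); next start ≥ 7 → (7,13); next start ≥ 13 → (16,17); next start ≥ 17 → (17,18); next start ≥ 18 → (20,21).
Selected: (0,2) (3,5) (6,7) (7,13) (16,17) (17,18) (20,21)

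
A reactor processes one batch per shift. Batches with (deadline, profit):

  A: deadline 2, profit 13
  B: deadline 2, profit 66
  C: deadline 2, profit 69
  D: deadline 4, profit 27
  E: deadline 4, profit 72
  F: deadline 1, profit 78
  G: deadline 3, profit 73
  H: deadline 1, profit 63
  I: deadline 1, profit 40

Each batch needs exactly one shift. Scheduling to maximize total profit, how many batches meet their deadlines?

By profit: F(d1,78), G(d3,73), E(d4,72), C(d2,69), B(d2,66), H(d1,63), I(d1,40), D(d4,27), A(d2,13)
F→slot 1; G→slot 3; E→slot 4; C→slot 2; B skipped; H skipped; I skipped; D skipped; A skipped.
4 of 9 scheduled.

4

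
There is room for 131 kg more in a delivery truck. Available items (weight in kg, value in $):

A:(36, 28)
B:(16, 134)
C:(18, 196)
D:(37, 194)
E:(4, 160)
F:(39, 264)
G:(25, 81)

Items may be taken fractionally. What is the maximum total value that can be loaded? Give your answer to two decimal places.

1003.08

Order: E (160/4=40.00) > C (196/18=10.89) > B (134/16=8.38) > F (264/39=6.77) > D (194/37=5.24) > G (81/25=3.24) > A (28/36=0.78)
Fill: take E (4 @ 160) → take C (18 @ 196) → take B (16 @ 134) → take F (39 @ 264) → take D (37 @ 194) → take 17/25 of G → 55.08; 131/131 used.
Total value = 1003.08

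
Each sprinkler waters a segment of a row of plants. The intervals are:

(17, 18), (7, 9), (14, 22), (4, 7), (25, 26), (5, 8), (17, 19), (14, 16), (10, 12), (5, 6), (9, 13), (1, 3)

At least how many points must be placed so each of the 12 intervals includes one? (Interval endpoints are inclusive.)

Sort by right endpoint; whenever an interval is uncovered, place a point at its right end.
Sorted: [1,3] [5,6] [4,7] [5,8] [7,9] [10,12] [9,13] [14,16] [17,18] [17,19] [14,22] [25,26]
{[1,3]} hit by 3; {[5,6],[4,7],[5,8]} hit by 6; {[7,9]} hit by 9; {[10,12],[9,13]} hit by 12; {[14,16]} hit by 16; {[17,18],[17,19],[14,22]} hit by 18; {[25,26]} hit by 26.
Points: 3, 6, 9, 12, 16, 18, 26 (7 total).

7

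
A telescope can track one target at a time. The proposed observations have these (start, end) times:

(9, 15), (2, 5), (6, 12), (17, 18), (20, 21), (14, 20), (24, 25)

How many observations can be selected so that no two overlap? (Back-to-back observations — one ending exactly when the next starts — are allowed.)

5

Sort by end time and greedily take each interval whose start is ≥ the last chosen end.
By end time: (2,5), (6,12), (9,15), (17,18), (14,20), (20,21), (24,25).
Pick (2,5); next start ≥ 5 → (6,12); next start ≥ 12 → (17,18); next start ≥ 18 → (20,21); next start ≥ 21 → (24,25).
Selected 5 observations.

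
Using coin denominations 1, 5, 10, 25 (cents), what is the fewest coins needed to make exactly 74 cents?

Greedy: take as many of the largest coin as possible, then repeat with the remainder.
74 = 2×25 + 2×10 + 4×1
Total coins = 2 + 2 + 4 = 8

8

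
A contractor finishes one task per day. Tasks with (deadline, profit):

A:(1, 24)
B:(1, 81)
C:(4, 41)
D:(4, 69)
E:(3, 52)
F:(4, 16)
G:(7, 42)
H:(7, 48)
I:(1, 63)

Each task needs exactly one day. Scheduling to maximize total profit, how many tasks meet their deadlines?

6

By profit: B(d1,81), D(d4,69), I(d1,63), E(d3,52), H(d7,48), G(d7,42), C(d4,41), A(d1,24), F(d4,16)
B→slot 1; D→slot 4; I skipped; E→slot 3; H→slot 7; G→slot 6; C→slot 2; A skipped; F skipped.
6 of 9 scheduled.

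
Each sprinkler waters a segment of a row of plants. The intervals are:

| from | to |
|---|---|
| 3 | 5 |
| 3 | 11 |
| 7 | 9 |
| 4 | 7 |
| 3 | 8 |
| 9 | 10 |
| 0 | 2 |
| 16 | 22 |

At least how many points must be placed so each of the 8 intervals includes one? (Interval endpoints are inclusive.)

Process intervals by earliest right end; each time one isn't hit yet, stab at its right endpoint.
Sorted: [0,2] [3,5] [4,7] [3,8] [7,9] [9,10] [3,11] [16,22]
{[0,2]} hit by 2; {[3,5],[4,7],[3,8]} hit by 5; {[7,9],[9,10],[3,11]} hit by 9; {[16,22]} hit by 22.
Points: 2, 5, 9, 22 (4 total).

4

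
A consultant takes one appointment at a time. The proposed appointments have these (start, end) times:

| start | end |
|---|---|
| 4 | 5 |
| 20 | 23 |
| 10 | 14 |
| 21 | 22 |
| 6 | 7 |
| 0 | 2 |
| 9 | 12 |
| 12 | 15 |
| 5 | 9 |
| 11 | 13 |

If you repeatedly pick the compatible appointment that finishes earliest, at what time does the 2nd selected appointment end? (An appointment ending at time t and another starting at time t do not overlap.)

Sort by end time and greedily take each interval whose start is ≥ the last chosen end.
By end time: (0,2), (4,5), (6,7), (5,9), (9,12), (11,13), (10,14), (12,15), (21,22), (20,23).
Pick (0,2); next start ≥ 2 → (4,5); next start ≥ 5 → (6,7); next start ≥ 7 → (9,12); next start ≥ 12 → (12,15); next start ≥ 15 → (21,22).
Selected: (0,2) (4,5) (6,7) (9,12) (12,15) (21,22)

5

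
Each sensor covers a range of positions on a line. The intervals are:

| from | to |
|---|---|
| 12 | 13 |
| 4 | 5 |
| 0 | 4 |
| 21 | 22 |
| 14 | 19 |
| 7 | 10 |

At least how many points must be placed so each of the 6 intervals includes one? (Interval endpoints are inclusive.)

Sorted: [0,4] [4,5] [7,10] [12,13] [14,19] [21,22]
{[0,4],[4,5]} hit by 4; {[7,10]} hit by 10; {[12,13]} hit by 13; {[14,19]} hit by 19; {[21,22]} hit by 22.
Points: 4, 10, 13, 19, 22 (5 total).

5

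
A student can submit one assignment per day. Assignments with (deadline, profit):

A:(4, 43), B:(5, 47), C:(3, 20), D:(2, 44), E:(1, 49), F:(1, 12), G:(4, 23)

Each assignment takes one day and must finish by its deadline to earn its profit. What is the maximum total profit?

Sort by profit descending; place each in the latest free slot ≤ its deadline.
Profit order: E=49 B=47 D=44 A=43 G=23 C=20 F=12
Assign: E→slot 1, B→slot 5, D→slot 2, A→slot 4, G→slot 3, C skipped, F skipped.
Slots: [1:E] [2:D] [3:G] [4:A] [5:B]
Profit = 49 + 44 + 23 + 43 + 47 = 206

206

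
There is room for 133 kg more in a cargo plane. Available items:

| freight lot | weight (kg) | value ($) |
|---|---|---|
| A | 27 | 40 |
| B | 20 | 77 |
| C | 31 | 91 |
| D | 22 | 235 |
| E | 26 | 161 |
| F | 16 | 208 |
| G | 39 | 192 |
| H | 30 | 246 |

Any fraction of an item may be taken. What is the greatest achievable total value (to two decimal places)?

Order: F (208/16=13.00) > D (235/22=10.68) > H (246/30=8.20) > E (161/26=6.19) > G (192/39=4.92) > B (77/20=3.85) > C (91/31=2.94) > A (40/27=1.48)
Fill: take F (16 @ 208) → take D (22 @ 235) → take H (30 @ 246) → take E (26 @ 161) → take G (39 @ 192); 133/133 used.
Total value = 1042.00

1042.00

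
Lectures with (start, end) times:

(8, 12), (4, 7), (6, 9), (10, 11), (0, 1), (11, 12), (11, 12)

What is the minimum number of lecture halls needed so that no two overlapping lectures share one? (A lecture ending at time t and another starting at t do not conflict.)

3

The answer is the maximum number of intervals overlapping at any instant.
starts: [0, 4, 6, 8, 10, 11, 11]
ends:   [1, 7, 9, 11, 12, 12, 12]
s0→1 e1→0 s4→1 s6→2 e7→1 s8→2 e9→1 s10→2 e11→1 s11→2 s11→3  — peak 3.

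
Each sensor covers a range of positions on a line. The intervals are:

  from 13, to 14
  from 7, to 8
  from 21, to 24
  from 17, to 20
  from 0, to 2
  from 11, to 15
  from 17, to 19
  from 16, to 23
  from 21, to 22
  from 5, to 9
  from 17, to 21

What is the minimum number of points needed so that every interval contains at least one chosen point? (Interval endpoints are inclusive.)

5

Process intervals by earliest right end; each time one isn't hit yet, stab at its right endpoint.
By right end: [0,2]  [7,8]  [5,9]  [13,14]  [11,15]  [17,19]  [17,20]  [17,21]  [21,22]  [16,23]  [21,24]
[0,2] uncovered → point at 2; [7,8] uncovered → point at 8; [13,14] uncovered → point at 14; [17,19] uncovered → point at 19; [21,22] uncovered → point at 22.
Points: 2, 8, 14, 19, 22 (5 total).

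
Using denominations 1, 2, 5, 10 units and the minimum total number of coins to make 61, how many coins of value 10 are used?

6

61 = 6×10 + 1×1
Count of 10: 6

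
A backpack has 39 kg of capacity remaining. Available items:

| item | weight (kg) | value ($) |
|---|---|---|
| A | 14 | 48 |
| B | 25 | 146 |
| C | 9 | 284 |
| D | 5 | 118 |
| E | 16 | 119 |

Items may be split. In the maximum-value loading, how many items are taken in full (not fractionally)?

3

Greedy by value/weight ratio, highest first.
Ratios (sorted): C 31.56, D 23.60, E 7.44, B 5.84, A 3.43
take C (9 @ 284); take D (5 @ 118); take E (16 @ 119); take 9/25 of B → 52.56. Capacity used 39/39.
3 item(s) taken whole; one partial (take 9/25 of B).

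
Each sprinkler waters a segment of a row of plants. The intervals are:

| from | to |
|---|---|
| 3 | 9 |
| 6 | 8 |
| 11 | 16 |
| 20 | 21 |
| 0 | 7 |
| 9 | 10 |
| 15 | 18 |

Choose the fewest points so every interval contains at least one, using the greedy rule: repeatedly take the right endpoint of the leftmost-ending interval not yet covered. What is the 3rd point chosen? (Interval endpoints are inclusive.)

Sort by right endpoint; whenever an interval is uncovered, place a point at its right end.
By right end: [0,7]  [6,8]  [3,9]  [9,10]  [11,16]  [15,18]  [20,21]
[0,7] uncovered → point at 7; [9,10] uncovered → point at 10; [11,16] uncovered → point at 16; [20,21] uncovered → point at 21.
Points: 7, 10, 16, 21 (4 total).

16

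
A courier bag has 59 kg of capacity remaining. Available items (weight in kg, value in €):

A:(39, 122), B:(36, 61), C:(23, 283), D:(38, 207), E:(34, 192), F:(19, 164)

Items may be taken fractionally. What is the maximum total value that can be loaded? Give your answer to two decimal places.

543.00

Order: C (283/23=12.30) > F (164/19=8.63) > E (192/34=5.65) > D (207/38=5.45) > A (122/39=3.13) > B (61/36=1.69)
Fill: take C (23 @ 283) → take F (19 @ 164) → take 17/34 of E → 96.00; 59/59 used.
Total value = 543.00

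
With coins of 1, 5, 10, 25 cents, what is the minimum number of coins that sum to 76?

76 = 3×25 + 1×1
Total coins = 3 + 1 = 4

4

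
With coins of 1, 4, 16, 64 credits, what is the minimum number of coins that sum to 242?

Greedy: take as many of the largest coin as possible, then repeat with the remainder.
242 = 3×64 + 3×16 + 2×1
Total coins = 3 + 3 + 2 = 8

8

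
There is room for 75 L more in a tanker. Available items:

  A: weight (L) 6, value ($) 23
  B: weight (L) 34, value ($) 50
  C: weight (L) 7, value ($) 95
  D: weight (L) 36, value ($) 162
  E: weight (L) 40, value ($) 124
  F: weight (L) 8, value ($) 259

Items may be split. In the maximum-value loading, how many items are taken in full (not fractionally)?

Greedy by value/weight ratio, highest first.
Ratios (sorted): F 32.38, C 13.57, D 4.50, A 3.83, E 3.10, B 1.47
take F (8 @ 259); take C (7 @ 95); take D (36 @ 162); take A (6 @ 23); take 18/40 of E → 55.80. Capacity used 75/75.
4 item(s) taken whole; one partial (take 18/40 of E).

4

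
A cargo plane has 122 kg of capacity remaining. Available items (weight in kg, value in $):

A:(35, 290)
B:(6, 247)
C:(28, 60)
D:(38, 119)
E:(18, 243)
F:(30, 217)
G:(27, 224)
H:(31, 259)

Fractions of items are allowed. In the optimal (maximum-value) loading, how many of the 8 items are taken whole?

5

Sort by value per unit weight and fill in that order.
Order: B (247/6=41.17) > E (243/18=13.50) > H (259/31=8.35) > G (224/27=8.30) > A (290/35=8.29) > F (217/30=7.23) > D (119/38=3.13) > C (60/28=2.14)
Fill: take B (6 @ 247) → take E (18 @ 243) → take H (31 @ 259) → take G (27 @ 224) → take A (35 @ 290) → take 5/30 of F → 36.17; 122/122 used.
5 item(s) taken whole; one partial (take 5/30 of F).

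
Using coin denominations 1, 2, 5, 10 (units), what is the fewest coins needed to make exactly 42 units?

5

Use the largest denomination that fits, subtract, and repeat.
42 = 4×10 + 1×2
Total coins = 4 + 1 = 5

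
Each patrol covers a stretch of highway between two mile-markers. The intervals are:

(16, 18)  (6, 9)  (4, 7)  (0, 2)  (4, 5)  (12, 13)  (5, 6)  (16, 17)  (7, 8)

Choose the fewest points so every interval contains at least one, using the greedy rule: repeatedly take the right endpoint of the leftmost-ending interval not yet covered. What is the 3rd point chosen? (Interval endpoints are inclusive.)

Sorted: [0,2] [4,5] [5,6] [4,7] [7,8] [6,9] [12,13] [16,17] [16,18]
{[0,2]} hit by 2; {[4,5],[5,6],[4,7]} hit by 5; {[7,8],[6,9]} hit by 8; {[12,13]} hit by 13; {[16,17],[16,18]} hit by 17.
Points: 2, 5, 8, 13, 17 (5 total).

8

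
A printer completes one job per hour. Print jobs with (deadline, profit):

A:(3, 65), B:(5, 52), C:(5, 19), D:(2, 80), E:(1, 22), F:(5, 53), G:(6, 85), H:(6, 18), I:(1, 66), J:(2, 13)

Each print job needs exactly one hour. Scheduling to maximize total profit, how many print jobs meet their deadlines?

6

By profit: G(d6,85), D(d2,80), I(d1,66), A(d3,65), F(d5,53), B(d5,52), E(d1,22), C(d5,19), H(d6,18), J(d2,13)
G→slot 6; D→slot 2; I→slot 1; A→slot 3; F→slot 5; B→slot 4; E skipped; C skipped; H skipped; J skipped.
6 of 10 scheduled.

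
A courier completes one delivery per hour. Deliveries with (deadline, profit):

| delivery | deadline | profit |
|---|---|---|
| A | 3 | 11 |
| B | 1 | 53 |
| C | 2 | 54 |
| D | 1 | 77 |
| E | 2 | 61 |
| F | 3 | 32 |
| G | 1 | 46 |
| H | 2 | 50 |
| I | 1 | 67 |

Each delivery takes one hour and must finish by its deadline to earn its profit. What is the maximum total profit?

170

Sort by profit descending; place each in the latest free slot ≤ its deadline.
Profit order: D=77 I=67 E=61 C=54 B=53 H=50 G=46 F=32 A=11
Assign: D→slot 1, I skipped, E→slot 2, C skipped, B skipped, H skipped, G skipped, F→slot 3, A skipped.
Slots: [1:D] [2:E] [3:F]
Profit = 77 + 61 + 32 = 170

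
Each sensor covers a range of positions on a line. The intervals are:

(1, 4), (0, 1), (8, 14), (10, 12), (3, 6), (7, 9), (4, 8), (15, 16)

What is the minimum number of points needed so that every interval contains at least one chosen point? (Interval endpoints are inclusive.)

5

Sort by right endpoint; whenever an interval is uncovered, place a point at its right end.
By right end: [0,1]  [1,4]  [3,6]  [4,8]  [7,9]  [10,12]  [8,14]  [15,16]
[0,1] uncovered → point at 1; [3,6] uncovered → point at 6; [7,9] uncovered → point at 9; [10,12] uncovered → point at 12; [15,16] uncovered → point at 16.
Points: 1, 6, 9, 12, 16 (5 total).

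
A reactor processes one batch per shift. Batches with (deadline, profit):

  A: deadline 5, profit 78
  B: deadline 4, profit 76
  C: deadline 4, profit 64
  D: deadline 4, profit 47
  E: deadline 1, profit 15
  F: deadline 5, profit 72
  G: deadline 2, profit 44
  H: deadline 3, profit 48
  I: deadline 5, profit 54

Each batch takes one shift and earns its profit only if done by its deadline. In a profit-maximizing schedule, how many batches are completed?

5

By profit: A(d5,78), B(d4,76), F(d5,72), C(d4,64), I(d5,54), H(d3,48), D(d4,47), G(d2,44), E(d1,15)
A→slot 5; B→slot 4; F→slot 3; C→slot 2; I→slot 1; H skipped; D skipped; G skipped; E skipped.
5 of 9 scheduled.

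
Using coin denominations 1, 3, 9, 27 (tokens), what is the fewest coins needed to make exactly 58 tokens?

Use the largest denomination that fits, subtract, and repeat.
58 = 2×27 + 1×3 + 1×1
Total coins = 2 + 1 + 1 = 4

4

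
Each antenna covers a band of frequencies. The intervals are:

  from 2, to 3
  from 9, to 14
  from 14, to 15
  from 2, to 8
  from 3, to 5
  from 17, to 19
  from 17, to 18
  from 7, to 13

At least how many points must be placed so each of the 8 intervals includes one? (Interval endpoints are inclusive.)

4

By right end: [2,3]  [3,5]  [2,8]  [7,13]  [9,14]  [14,15]  [17,18]  [17,19]
[2,3] uncovered → point at 3; [7,13] uncovered → point at 13; [14,15] uncovered → point at 15; [17,18] uncovered → point at 18.
Points: 3, 13, 15, 18 (4 total).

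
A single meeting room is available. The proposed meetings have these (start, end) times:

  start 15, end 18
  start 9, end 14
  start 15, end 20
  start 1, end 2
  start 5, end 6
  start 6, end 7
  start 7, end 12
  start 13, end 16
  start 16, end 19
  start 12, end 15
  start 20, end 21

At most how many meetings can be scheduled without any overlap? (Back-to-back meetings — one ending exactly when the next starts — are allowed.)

Greedy by earliest finish: after sorting by end time, pick each interval compatible with the last pick.
By end time: (1,2), (5,6), (6,7), (7,12), (9,14), (12,15), (13,16), (15,18), (16,19), (15,20), (20,21).
Pick (1,2); next start ≥ 2 → (5,6); next start ≥ 6 → (6,7); next start ≥ 7 → (7,12); next start ≥ 12 → (12,15); next start ≥ 15 → (15,18); next start ≥ 18 → (20,21).
Selected 7 meetings.

7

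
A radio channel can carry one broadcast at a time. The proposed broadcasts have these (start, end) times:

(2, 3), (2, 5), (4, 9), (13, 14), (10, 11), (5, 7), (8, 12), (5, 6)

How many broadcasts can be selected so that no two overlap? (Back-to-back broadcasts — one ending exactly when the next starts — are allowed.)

Sorted by end: (2,3)  (2,5)  (5,6)  (5,7)  (4,9)  (10,11)  (8,12)  (13,14)
take (2,3); skip (2,5); take (5,6); take (10,11); skip (8,12); take (13,14).
Selected 4 broadcasts.

4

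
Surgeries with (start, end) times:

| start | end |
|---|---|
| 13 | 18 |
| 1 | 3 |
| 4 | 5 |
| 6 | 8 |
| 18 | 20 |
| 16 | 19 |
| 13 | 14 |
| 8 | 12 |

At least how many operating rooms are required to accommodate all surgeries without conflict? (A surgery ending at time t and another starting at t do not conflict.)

The answer is the maximum number of intervals overlapping at any instant.
Events (time:±→running): 1:+→1 3:-→0 4:+→1 5:-→0 6:+→1 8:-→0 8:+→1 12:-→0 13:+→1 13:+→2 … peak 2.

2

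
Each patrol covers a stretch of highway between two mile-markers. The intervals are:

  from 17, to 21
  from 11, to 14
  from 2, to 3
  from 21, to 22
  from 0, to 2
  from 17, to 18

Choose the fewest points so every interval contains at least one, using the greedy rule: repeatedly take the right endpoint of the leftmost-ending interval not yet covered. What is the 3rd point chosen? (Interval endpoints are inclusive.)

Sort by right endpoint; whenever an interval is uncovered, place a point at its right end.
Sorted: [0,2] [2,3] [11,14] [17,18] [17,21] [21,22]
{[0,2],[2,3]} hit by 2; {[11,14]} hit by 14; {[17,18],[17,21]} hit by 18; {[21,22]} hit by 22.
Points: 2, 14, 18, 22 (4 total).

18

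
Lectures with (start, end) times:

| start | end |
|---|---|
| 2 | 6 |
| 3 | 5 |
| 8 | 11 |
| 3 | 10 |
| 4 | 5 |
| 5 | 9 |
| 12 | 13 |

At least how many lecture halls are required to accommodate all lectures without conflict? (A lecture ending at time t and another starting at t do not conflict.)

Count concurrent intervals with a sweep; the peak is the room count.
Events (time:±→running): 2:+→1 3:+→2 3:+→3 4:+→4 … peak 4.

4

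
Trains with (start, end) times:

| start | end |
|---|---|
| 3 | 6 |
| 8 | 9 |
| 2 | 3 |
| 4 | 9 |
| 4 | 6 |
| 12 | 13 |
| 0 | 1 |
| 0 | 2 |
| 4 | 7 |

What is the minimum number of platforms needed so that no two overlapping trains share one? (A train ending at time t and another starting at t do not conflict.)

The answer is the maximum number of intervals overlapping at any instant.
Events (time:±→running): 0:+→1 0:+→2 1:-→1 2:-→0 2:+→1 3:-→0 3:+→1 4:+→2 4:+→3 4:+→4 … peak 4.

4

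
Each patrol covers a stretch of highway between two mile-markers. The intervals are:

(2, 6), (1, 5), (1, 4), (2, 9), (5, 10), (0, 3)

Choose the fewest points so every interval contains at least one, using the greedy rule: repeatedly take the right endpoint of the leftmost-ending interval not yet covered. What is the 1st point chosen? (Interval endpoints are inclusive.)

Sorted: [0,3] [1,4] [1,5] [2,6] [2,9] [5,10]
{[0,3],[1,4],[1,5],[2,6],[2,9]} hit by 3; {[5,10]} hit by 10.
Points: 3, 10 (2 total).

3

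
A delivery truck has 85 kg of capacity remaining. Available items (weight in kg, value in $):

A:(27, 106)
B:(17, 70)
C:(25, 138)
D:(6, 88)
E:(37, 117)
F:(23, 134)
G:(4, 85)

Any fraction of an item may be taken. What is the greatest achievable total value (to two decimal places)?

554.26

Ratios (sorted): G 21.25, D 14.67, F 5.83, C 5.52, B 4.12, A 3.93, E 3.16
take G (4 @ 85); take D (6 @ 88); take F (23 @ 134); take C (25 @ 138); take B (17 @ 70); take 10/27 of A → 39.26. Capacity used 85/85.
Total value = 554.26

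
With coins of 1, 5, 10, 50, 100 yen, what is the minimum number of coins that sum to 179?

Greedy: take as many of the largest coin as possible, then repeat with the remainder.
179 = 1×100 + 1×50 + 2×10 + 1×5 + 4×1
Total coins = 1 + 1 + 2 + 1 + 4 = 9

9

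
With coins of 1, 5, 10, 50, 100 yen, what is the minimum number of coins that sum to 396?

10

Use the largest denomination that fits, subtract, and repeat.
396 = 3×100 + 1×50 + 4×10 + 1×5 + 1×1
Total coins = 3 + 1 + 4 + 1 + 1 = 10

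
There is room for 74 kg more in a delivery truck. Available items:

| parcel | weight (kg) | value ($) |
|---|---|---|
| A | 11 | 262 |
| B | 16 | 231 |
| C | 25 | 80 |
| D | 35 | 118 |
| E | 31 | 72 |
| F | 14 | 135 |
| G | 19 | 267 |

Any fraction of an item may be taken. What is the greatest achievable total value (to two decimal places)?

Order: A (262/11=23.82) > B (231/16=14.44) > G (267/19=14.05) > F (135/14=9.64) > D (118/35=3.37) > C (80/25=3.20) > E (72/31=2.32)
Fill: take A (11 @ 262) → take B (16 @ 231) → take G (19 @ 267) → take F (14 @ 135) → take 14/35 of D → 47.20; 74/74 used.
Total value = 942.20

942.20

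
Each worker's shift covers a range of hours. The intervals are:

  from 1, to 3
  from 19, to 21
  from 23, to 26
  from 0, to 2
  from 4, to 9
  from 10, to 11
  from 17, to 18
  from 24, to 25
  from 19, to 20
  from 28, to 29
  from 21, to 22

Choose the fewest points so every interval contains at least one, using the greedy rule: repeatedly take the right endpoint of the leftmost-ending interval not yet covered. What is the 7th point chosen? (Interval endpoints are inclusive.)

25

By right end: [0,2]  [1,3]  [4,9]  [10,11]  [17,18]  [19,20]  [19,21]  [21,22]  [24,25]  [23,26]  [28,29]
[0,2] uncovered → point at 2; [4,9] uncovered → point at 9; [10,11] uncovered → point at 11; [17,18] uncovered → point at 18; [19,20] uncovered → point at 20; [21,22] uncovered → point at 22; [24,25] uncovered → point at 25; [28,29] uncovered → point at 29.
Points: 2, 9, 11, 18, 20, 22, 25, 29 (8 total).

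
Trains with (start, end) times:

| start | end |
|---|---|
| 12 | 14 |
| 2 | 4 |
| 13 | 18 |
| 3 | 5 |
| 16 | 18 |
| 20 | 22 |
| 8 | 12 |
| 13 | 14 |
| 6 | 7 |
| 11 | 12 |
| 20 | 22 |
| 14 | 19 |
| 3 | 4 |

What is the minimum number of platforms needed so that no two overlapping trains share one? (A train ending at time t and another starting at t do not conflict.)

3

Count concurrent intervals with a sweep; the peak is the room count.
starts: [2, 3, 3, 6, 8, 11, 12, 13, 13, 14, 16, 20, 20]
ends:   [4, 4, 5, 7, 12, 12, 14, 14, 18, 18, 19, 22, 22]
s2→1 s3→2 s3→3  — peak 3.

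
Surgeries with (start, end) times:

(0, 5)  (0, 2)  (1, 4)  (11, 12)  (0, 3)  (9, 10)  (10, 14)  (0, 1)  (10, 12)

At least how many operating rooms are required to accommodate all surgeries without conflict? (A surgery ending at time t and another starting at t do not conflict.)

4

The answer is the maximum number of intervals overlapping at any instant.
Events (time:±→running): 0:+→1 0:+→2 0:+→3 0:+→4 … peak 4.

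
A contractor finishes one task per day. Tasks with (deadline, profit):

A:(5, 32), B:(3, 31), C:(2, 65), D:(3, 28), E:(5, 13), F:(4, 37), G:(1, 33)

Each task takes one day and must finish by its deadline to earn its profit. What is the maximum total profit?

198

Take jobs in profit order; each goes to the latest open slot no later than its deadline.
By profit: C(d2,65), F(d4,37), G(d1,33), A(d5,32), B(d3,31), D(d3,28), E(d5,13)
C→slot 2; F→slot 4; G→slot 1; A→slot 5; B→slot 3; D skipped; E skipped.
Profit = 33 + 65 + 31 + 37 + 32 = 198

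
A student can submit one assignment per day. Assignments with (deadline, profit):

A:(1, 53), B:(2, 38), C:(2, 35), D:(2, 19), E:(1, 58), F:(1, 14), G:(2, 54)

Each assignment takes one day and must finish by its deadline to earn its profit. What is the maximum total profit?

112

Sort by profit descending; place each in the latest free slot ≤ its deadline.
By profit: E(d1,58), G(d2,54), A(d1,53), B(d2,38), C(d2,35), D(d2,19), F(d1,14)
E→slot 1; G→slot 2; A skipped; B skipped; C skipped; D skipped; F skipped.
Profit = 58 + 54 = 112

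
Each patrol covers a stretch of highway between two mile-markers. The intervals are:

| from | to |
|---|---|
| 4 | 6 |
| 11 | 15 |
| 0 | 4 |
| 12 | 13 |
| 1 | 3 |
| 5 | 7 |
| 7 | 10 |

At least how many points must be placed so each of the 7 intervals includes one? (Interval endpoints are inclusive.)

Process intervals by earliest right end; each time one isn't hit yet, stab at its right endpoint.
By right end: [1,3]  [0,4]  [4,6]  [5,7]  [7,10]  [12,13]  [11,15]
[1,3] uncovered → point at 3; [4,6] uncovered → point at 6; [7,10] uncovered → point at 10; [12,13] uncovered → point at 13.
Points: 3, 6, 10, 13 (4 total).

4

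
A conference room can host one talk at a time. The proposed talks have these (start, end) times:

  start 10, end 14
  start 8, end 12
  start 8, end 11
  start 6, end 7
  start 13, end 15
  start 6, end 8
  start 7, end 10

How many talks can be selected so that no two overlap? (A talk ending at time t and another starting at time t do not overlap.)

3

By end time: (6,7), (6,8), (7,10), (8,11), (8,12), (10,14), (13,15).
Pick (6,7); next start ≥ 7 → (7,10); next start ≥ 10 → (10,14).
Selected 3 talks.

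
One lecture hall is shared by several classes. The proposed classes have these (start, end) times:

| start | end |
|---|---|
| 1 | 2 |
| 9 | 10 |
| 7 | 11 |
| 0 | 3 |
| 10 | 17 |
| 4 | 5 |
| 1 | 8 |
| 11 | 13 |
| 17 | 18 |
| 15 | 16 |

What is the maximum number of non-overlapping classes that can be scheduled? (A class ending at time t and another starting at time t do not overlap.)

By end time: (1,2), (0,3), (4,5), (1,8), (9,10), (7,11), (11,13), (15,16), (10,17), (17,18).
Pick (1,2); next start ≥ 2 → (4,5); next start ≥ 5 → (9,10); next start ≥ 10 → (11,13); next start ≥ 13 → (15,16); next start ≥ 16 → (17,18).
Selected 6 classes.

6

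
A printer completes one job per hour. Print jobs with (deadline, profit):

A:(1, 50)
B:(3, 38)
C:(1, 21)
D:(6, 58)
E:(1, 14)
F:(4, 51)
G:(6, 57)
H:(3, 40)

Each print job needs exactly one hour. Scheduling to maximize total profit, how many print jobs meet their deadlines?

6

By profit: D(d6,58), G(d6,57), F(d4,51), A(d1,50), H(d3,40), B(d3,38), C(d1,21), E(d1,14)
D→slot 6; G→slot 5; F→slot 4; A→slot 1; H→slot 3; B→slot 2; C skipped; E skipped.
6 of 8 scheduled.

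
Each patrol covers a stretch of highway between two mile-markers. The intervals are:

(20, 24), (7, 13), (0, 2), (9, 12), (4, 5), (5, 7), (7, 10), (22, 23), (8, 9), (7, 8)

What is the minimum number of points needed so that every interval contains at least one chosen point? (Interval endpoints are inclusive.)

Sort by right endpoint; whenever an interval is uncovered, place a point at its right end.
Sorted: [0,2] [4,5] [5,7] [7,8] [8,9] [7,10] [9,12] [7,13] [22,23] [20,24]
{[0,2]} hit by 2; {[4,5],[5,7]} hit by 5; {[7,8],[8,9],[7,10]} hit by 8; {[9,12],[7,13]} hit by 12; {[22,23],[20,24]} hit by 23.
Points: 2, 5, 8, 12, 23 (5 total).

5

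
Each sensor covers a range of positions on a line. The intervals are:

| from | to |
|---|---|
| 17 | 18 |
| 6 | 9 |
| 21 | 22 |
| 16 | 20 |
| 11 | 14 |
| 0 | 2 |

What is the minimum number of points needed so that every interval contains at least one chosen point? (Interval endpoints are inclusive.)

Sorted: [0,2] [6,9] [11,14] [17,18] [16,20] [21,22]
{[0,2]} hit by 2; {[6,9]} hit by 9; {[11,14]} hit by 14; {[17,18],[16,20]} hit by 18; {[21,22]} hit by 22.
Points: 2, 9, 14, 18, 22 (5 total).

5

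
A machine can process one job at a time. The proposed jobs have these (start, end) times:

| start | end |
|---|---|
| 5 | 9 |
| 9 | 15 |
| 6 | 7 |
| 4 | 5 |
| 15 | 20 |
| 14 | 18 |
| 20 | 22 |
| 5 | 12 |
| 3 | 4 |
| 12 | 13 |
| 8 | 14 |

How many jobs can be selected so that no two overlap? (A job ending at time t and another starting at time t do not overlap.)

Order by finish time; keep every interval that doesn't clash with the previous kept one.
By end time: (3,4), (4,5), (6,7), (5,9), (5,12), (12,13), (8,14), (9,15), (14,18), (15,20), (20,22).
Pick (3,4); next start ≥ 4 → (4,5); next start ≥ 5 → (6,7); next start ≥ 7 → (12,13); next start ≥ 13 → (14,18); next start ≥ 18 → (20,22).
Selected 6 jobs.

6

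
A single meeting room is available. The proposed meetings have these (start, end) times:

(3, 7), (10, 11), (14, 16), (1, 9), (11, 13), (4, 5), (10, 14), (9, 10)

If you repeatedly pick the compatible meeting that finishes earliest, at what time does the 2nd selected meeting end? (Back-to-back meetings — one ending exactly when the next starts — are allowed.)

10

Sort by end time and greedily take each interval whose start is ≥ the last chosen end.
By end time: (4,5), (3,7), (1,9), (9,10), (10,11), (11,13), (10,14), (14,16).
Pick (4,5); next start ≥ 5 → (9,10); next start ≥ 10 → (10,11); next start ≥ 11 → (11,13); next start ≥ 13 → (14,16).
Selected: (4,5) (9,10) (10,11) (11,13) (14,16)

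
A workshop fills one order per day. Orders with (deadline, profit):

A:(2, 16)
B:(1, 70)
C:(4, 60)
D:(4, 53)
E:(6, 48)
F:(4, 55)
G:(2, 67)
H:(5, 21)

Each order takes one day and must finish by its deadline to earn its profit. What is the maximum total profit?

321

Sort by profit descending; place each in the latest free slot ≤ its deadline.
Profit order: B=70 G=67 C=60 F=55 D=53 E=48 H=21 A=16
Assign: B→slot 1, G→slot 2, C→slot 4, F→slot 3, D skipped, E→slot 6, H→slot 5, A skipped.
Slots: [1:B] [2:G] [3:F] [4:C] [5:H] [6:E]
Profit = 70 + 67 + 55 + 60 + 21 + 48 = 321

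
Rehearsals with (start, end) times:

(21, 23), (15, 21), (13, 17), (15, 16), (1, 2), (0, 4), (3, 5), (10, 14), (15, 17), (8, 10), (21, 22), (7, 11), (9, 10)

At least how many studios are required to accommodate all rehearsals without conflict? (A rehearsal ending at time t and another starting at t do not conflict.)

4

The answer is the maximum number of intervals overlapping at any instant.
Events (time:±→running): 0:+→1 1:+→2 2:-→1 3:+→2 4:-→1 5:-→0 7:+→1 8:+→2 9:+→3 10:-→2 10:-→1 10:+→2 11:-→1 13:+→2 14:-→1 15:+→2 15:+→3 15:+→4 … peak 4.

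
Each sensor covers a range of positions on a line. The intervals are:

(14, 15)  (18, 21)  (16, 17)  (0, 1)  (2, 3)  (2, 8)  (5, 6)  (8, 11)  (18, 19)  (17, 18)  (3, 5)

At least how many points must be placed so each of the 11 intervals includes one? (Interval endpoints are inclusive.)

7

Sorted: [0,1] [2,3] [3,5] [5,6] [2,8] [8,11] [14,15] [16,17] [17,18] [18,19] [18,21]
{[0,1]} hit by 1; {[2,3],[3,5]} hit by 3; {[5,6],[2,8]} hit by 6; {[8,11]} hit by 11; {[14,15]} hit by 15; {[16,17],[17,18]} hit by 17; {[18,19],[18,21]} hit by 19.
Points: 1, 3, 6, 11, 15, 17, 19 (7 total).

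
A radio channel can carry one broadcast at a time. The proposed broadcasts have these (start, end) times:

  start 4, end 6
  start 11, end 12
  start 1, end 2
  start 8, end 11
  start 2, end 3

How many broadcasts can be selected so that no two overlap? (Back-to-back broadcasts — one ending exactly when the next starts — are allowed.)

Greedy by earliest finish: after sorting by end time, pick each interval compatible with the last pick.
By end time: (1,2), (2,3), (4,6), (8,11), (11,12).
Pick (1,2); next start ≥ 2 → (2,3); next start ≥ 3 → (4,6); next start ≥ 6 → (8,11); next start ≥ 11 → (11,12).
Selected 5 broadcasts.

5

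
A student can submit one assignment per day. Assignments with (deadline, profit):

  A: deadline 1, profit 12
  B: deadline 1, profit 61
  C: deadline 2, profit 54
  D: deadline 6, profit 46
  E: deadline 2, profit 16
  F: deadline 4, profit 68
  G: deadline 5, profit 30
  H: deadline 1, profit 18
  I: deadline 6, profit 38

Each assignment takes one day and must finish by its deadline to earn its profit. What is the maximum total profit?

297

Take jobs in profit order; each goes to the latest open slot no later than its deadline.
Profit order: F=68 B=61 C=54 D=46 I=38 G=30 H=18 E=16 A=12
Assign: F→slot 4, B→slot 1, C→slot 2, D→slot 6, I→slot 5, G→slot 3, H skipped, E skipped, A skipped.
Slots: [1:B] [2:C] [3:G] [4:F] [5:I] [6:D]
Profit = 61 + 54 + 30 + 68 + 38 + 46 = 297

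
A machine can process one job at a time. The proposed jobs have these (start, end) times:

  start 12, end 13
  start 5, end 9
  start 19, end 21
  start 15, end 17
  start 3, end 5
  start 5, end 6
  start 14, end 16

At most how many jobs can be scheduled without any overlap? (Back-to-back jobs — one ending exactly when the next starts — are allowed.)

5

Greedy by earliest finish: after sorting by end time, pick each interval compatible with the last pick.
Sorted by end: (3,5)  (5,6)  (5,9)  (12,13)  (14,16)  (15,17)  (19,21)
take (3,5); take (5,6); take (12,13); take (14,16); take (19,21).
Selected 5 jobs.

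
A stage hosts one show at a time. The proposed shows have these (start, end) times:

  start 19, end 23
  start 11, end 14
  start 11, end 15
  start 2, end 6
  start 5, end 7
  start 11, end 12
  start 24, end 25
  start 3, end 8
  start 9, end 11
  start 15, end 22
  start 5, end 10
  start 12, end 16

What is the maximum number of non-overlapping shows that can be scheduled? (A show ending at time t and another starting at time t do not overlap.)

6

Order by finish time; keep every interval that doesn't clash with the previous kept one.
Sorted by end: (2,6)  (5,7)  (3,8)  (5,10)  (9,11)  (11,12)  (11,14)  (11,15)  (12,16)  (15,22)  (19,23)  (24,25)
take (2,6); skip (5,10); take (9,11); take (11,12); skip (11,14); take (12,16); take (19,23); take (24,25).
Selected 6 shows.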